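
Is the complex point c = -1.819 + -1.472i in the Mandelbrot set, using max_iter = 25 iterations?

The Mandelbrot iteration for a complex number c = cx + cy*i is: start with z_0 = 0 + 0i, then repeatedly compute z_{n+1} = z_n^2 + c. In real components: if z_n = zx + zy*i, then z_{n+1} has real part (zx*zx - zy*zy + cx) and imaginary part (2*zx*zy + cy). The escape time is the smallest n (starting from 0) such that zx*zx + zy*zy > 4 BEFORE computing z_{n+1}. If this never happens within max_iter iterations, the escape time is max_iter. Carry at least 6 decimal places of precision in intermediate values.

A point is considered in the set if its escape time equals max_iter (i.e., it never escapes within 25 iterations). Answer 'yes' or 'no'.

Answer: no

Derivation:
z_0 = 0 + 0i, c = -1.8190 + -1.4720i
Iter 1: z = -1.8190 + -1.4720i, |z|^2 = 5.4755
Escaped at iteration 1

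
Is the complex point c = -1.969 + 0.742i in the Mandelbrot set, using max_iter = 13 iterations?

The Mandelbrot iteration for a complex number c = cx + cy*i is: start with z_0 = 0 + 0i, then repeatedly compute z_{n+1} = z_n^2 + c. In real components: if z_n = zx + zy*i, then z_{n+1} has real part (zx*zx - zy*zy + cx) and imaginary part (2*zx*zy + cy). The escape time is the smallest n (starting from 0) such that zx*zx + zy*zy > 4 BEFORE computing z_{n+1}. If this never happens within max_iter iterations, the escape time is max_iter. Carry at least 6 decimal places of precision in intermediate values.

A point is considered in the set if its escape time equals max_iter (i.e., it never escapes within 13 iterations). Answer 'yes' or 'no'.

Answer: no

Derivation:
z_0 = 0 + 0i, c = -1.9690 + 0.7420i
Iter 1: z = -1.9690 + 0.7420i, |z|^2 = 4.4275
Escaped at iteration 1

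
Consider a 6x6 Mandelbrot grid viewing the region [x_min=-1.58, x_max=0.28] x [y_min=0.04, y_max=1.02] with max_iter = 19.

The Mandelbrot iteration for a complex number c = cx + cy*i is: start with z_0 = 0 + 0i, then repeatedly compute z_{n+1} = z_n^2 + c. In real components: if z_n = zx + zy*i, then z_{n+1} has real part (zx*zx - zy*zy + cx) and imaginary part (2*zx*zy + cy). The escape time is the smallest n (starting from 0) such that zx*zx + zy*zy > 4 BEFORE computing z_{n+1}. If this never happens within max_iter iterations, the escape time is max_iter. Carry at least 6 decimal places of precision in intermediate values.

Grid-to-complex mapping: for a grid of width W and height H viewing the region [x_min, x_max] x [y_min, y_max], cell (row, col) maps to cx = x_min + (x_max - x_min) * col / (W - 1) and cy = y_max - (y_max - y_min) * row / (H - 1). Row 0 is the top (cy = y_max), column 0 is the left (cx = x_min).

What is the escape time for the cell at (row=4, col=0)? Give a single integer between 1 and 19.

z_0 = 0 + 0i, c = -1.5800 + 0.2360i
Iter 1: z = -1.5800 + 0.2360i, |z|^2 = 2.5521
Iter 2: z = 0.8607 + -0.5098i, |z|^2 = 1.0007
Iter 3: z = -1.0990 + -0.6415i, |z|^2 = 1.6194
Iter 4: z = -0.7836 + 1.6461i, |z|^2 = 3.3237
Iter 5: z = -3.6755 + -2.3438i, |z|^2 = 19.0030
Escaped at iteration 5

Answer: 5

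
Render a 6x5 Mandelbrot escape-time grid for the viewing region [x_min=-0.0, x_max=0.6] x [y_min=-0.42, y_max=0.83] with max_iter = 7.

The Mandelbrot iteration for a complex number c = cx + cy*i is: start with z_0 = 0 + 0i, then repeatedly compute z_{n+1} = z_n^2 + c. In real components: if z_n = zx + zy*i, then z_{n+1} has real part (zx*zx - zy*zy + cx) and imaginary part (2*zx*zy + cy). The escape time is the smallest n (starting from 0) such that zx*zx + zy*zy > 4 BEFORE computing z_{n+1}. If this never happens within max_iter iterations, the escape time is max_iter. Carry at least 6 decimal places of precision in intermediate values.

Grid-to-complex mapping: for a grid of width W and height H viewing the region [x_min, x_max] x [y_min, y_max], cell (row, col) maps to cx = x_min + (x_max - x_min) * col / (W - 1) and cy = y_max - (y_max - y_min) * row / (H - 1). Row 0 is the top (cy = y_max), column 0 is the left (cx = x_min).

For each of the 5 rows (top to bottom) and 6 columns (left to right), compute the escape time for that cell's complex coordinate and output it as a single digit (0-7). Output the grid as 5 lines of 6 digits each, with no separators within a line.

(row=0, col=0): c = 0.0000 + 0.8300i → escape time 7
(row=0, col=1): c = 0.1200 + 0.8300i → escape time 5
(row=0, col=2): c = 0.2400 + 0.8300i → escape time 5
(row=0, col=3): c = 0.3600 + 0.8300i → escape time 4
(row=0, col=4): c = 0.4800 + 0.8300i → escape time 3
(row=0, col=5): c = 0.6000 + 0.8300i → escape time 3
(row=1, col=0): c = 0.0000 + 0.5175i → escape time 7
(row=1, col=1): c = 0.1200 + 0.5175i → escape time 7
(row=1, col=2): c = 0.2400 + 0.5175i → escape time 7
(row=1, col=3): c = 0.3600 + 0.5175i → escape time 7
(row=1, col=4): c = 0.4800 + 0.5175i → escape time 5
(row=1, col=5): c = 0.6000 + 0.5175i → escape time 3
(row=2, col=0): c = 0.0000 + 0.2050i → escape time 7
(row=2, col=1): c = 0.1200 + 0.2050i → escape time 7
(row=2, col=2): c = 0.2400 + 0.2050i → escape time 7
(row=2, col=3): c = 0.3600 + 0.2050i → escape time 7
(row=2, col=4): c = 0.4800 + 0.2050i → escape time 6
(row=2, col=5): c = 0.6000 + 0.2050i → escape time 4
(row=3, col=0): c = 0.0000 + -0.1075i → escape time 7
(row=3, col=1): c = 0.1200 + -0.1075i → escape time 7
(row=3, col=2): c = 0.2400 + -0.1075i → escape time 7
(row=3, col=3): c = 0.3600 + -0.1075i → escape time 7
(row=3, col=4): c = 0.4800 + -0.1075i → escape time 5
(row=3, col=5): c = 0.6000 + -0.1075i → escape time 4
(row=4, col=0): c = 0.0000 + -0.4200i → escape time 7
(row=4, col=1): c = 0.1200 + -0.4200i → escape time 7
(row=4, col=2): c = 0.2400 + -0.4200i → escape time 7
(row=4, col=3): c = 0.3600 + -0.4200i → escape time 7
(row=4, col=4): c = 0.4800 + -0.4200i → escape time 6
(row=4, col=5): c = 0.6000 + -0.4200i → escape time 4

Answer: 755433
777753
777764
777754
777764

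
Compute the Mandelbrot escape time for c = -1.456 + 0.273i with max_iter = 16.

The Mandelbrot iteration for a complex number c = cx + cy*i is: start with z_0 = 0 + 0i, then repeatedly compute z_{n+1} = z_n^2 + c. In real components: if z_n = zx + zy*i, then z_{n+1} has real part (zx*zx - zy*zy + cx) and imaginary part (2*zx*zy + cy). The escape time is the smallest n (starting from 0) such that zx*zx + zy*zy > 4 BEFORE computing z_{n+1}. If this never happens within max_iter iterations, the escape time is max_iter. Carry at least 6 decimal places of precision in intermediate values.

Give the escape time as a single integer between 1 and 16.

Answer: 5

Derivation:
z_0 = 0 + 0i, c = -1.4560 + 0.2730i
Iter 1: z = -1.4560 + 0.2730i, |z|^2 = 2.1945
Iter 2: z = 0.5894 + -0.5220i, |z|^2 = 0.6199
Iter 3: z = -1.3811 + -0.3423i, |z|^2 = 2.0245
Iter 4: z = 0.3341 + 1.2185i, |z|^2 = 1.5964
Iter 5: z = -2.8291 + 1.0873i, |z|^2 = 9.1861
Escaped at iteration 5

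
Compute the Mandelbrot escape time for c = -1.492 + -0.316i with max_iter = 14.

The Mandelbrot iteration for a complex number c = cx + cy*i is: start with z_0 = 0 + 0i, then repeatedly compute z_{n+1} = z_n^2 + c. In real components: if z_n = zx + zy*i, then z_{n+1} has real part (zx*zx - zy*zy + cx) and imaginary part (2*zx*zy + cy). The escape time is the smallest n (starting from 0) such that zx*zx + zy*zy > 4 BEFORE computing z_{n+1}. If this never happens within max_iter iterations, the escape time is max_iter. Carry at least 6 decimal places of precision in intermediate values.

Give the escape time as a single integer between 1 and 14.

z_0 = 0 + 0i, c = -1.4920 + -0.3160i
Iter 1: z = -1.4920 + -0.3160i, |z|^2 = 2.3259
Iter 2: z = 0.6342 + 0.6269i, |z|^2 = 0.7953
Iter 3: z = -1.4828 + 0.4792i, |z|^2 = 2.4285
Iter 4: z = 0.4772 + -1.7372i, |z|^2 = 3.2456
Iter 5: z = -4.2823 + -1.9739i, |z|^2 = 22.2341
Escaped at iteration 5

Answer: 5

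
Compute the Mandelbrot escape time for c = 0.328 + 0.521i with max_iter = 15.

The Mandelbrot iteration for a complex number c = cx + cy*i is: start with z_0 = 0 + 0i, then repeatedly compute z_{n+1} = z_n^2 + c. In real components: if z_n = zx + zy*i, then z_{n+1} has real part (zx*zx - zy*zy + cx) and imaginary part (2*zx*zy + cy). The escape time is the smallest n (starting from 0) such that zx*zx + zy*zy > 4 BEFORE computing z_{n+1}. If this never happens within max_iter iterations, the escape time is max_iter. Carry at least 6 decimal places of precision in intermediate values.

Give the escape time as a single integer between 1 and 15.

Answer: 15

Derivation:
z_0 = 0 + 0i, c = 0.3280 + 0.5210i
Iter 1: z = 0.3280 + 0.5210i, |z|^2 = 0.3790
Iter 2: z = 0.1641 + 0.8628i, |z|^2 = 0.7713
Iter 3: z = -0.3894 + 0.8042i, |z|^2 = 0.7985
Iter 4: z = -0.1671 + -0.1054i, |z|^2 = 0.0390
Iter 5: z = 0.3448 + 0.5562i, |z|^2 = 0.4283
Iter 6: z = 0.1375 + 0.9046i, |z|^2 = 0.8372
Iter 7: z = -0.4714 + 0.7698i, |z|^2 = 0.8148
Iter 8: z = -0.0423 + -0.2048i, |z|^2 = 0.0437
Iter 9: z = 0.2879 + 0.5383i, |z|^2 = 0.3727
Iter 10: z = 0.1211 + 0.8309i, |z|^2 = 0.7051
Iter 11: z = -0.3478 + 0.7222i, |z|^2 = 0.6425
Iter 12: z = -0.0726 + 0.0186i, |z|^2 = 0.0056
Iter 13: z = 0.3329 + 0.5183i, |z|^2 = 0.3795
Iter 14: z = 0.1702 + 0.8661i, |z|^2 = 0.7791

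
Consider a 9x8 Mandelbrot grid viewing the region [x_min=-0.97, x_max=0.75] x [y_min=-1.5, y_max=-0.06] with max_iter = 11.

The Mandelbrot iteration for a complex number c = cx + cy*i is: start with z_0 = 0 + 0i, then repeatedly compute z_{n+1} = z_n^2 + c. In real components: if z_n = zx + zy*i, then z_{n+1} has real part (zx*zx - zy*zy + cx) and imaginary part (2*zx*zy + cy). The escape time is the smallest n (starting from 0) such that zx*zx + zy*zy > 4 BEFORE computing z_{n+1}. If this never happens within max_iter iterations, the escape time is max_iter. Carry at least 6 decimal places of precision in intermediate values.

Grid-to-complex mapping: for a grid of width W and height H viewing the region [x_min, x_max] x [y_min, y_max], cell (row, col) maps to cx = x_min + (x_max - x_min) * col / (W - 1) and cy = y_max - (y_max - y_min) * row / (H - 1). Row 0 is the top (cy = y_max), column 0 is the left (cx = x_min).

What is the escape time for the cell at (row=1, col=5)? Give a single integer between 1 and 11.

z_0 = 0 + 0i, c = 0.1050 + -0.2657i
Iter 1: z = 0.1050 + -0.2657i, |z|^2 = 0.0816
Iter 2: z = 0.0454 + -0.3215i, |z|^2 = 0.1054
Iter 3: z = 0.0037 + -0.2949i, |z|^2 = 0.0870
Iter 4: z = 0.0180 + -0.2679i, |z|^2 = 0.0721
Iter 5: z = 0.0336 + -0.2754i, |z|^2 = 0.0770
Iter 6: z = 0.0303 + -0.2842i, |z|^2 = 0.0817
Iter 7: z = 0.0251 + -0.2829i, |z|^2 = 0.0807
Iter 8: z = 0.0256 + -0.2799i, |z|^2 = 0.0790
Iter 9: z = 0.0273 + -0.2800i, |z|^2 = 0.0792
Iter 10: z = 0.0273 + -0.2810i, |z|^2 = 0.0797

Answer: 11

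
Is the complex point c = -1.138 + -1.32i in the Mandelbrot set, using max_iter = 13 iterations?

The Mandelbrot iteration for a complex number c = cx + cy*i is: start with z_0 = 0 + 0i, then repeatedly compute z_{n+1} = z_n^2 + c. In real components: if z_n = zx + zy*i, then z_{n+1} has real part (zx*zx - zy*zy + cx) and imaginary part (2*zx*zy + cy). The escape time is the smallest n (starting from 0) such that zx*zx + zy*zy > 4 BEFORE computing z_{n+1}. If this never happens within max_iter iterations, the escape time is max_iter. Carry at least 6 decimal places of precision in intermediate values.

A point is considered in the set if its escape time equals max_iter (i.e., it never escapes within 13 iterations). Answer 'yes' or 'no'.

z_0 = 0 + 0i, c = -1.1380 + -1.3200i
Iter 1: z = -1.1380 + -1.3200i, |z|^2 = 3.0374
Iter 2: z = -1.5854 + 1.6843i, |z|^2 = 5.3503
Escaped at iteration 2

Answer: no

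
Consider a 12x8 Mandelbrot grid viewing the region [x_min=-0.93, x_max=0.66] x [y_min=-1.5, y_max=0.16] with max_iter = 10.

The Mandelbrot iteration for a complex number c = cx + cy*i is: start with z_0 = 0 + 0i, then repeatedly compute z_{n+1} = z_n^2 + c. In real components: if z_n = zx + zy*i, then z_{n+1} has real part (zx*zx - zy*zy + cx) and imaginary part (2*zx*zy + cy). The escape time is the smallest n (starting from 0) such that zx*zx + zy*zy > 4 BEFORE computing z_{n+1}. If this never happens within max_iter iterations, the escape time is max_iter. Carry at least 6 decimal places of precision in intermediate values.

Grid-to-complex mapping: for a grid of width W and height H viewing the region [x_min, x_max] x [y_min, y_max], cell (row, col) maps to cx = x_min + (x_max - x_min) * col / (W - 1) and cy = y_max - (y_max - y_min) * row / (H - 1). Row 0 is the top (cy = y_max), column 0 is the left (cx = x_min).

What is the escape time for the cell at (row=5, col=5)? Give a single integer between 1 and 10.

z_0 = 0 + 0i, c = -0.2073 + -1.0257i
Iter 1: z = -0.2073 + -1.0257i, |z|^2 = 1.0951
Iter 2: z = -1.2164 + -0.6005i, |z|^2 = 1.8402
Iter 3: z = 0.9117 + 0.4352i, |z|^2 = 1.0207
Iter 4: z = 0.4346 + -0.2321i, |z|^2 = 0.2428
Iter 5: z = -0.0723 + -1.2275i, |z|^2 = 1.5119
Iter 6: z = -1.7087 + -0.8483i, |z|^2 = 3.6394
Iter 7: z = 1.9929 + 1.8733i, |z|^2 = 7.4812
Escaped at iteration 7

Answer: 7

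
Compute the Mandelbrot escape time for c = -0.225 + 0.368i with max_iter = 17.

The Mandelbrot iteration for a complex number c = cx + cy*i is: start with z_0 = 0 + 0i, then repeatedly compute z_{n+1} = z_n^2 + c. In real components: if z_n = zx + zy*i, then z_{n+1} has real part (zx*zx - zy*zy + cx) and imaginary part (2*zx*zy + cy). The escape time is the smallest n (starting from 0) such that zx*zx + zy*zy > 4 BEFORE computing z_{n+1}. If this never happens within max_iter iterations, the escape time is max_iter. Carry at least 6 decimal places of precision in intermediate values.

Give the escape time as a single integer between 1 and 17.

z_0 = 0 + 0i, c = -0.2250 + 0.3680i
Iter 1: z = -0.2250 + 0.3680i, |z|^2 = 0.1860
Iter 2: z = -0.3098 + 0.2024i, |z|^2 = 0.1369
Iter 3: z = -0.1700 + 0.2426i, |z|^2 = 0.0877
Iter 4: z = -0.2550 + 0.2855i, |z|^2 = 0.1465
Iter 5: z = -0.2415 + 0.2224i, |z|^2 = 0.1078
Iter 6: z = -0.2161 + 0.2606i, |z|^2 = 0.1146
Iter 7: z = -0.2462 + 0.2554i, |z|^2 = 0.1258
Iter 8: z = -0.2296 + 0.2423i, |z|^2 = 0.1114
Iter 9: z = -0.2310 + 0.2567i, |z|^2 = 0.1193
Iter 10: z = -0.2376 + 0.2494i, |z|^2 = 0.1186
Iter 11: z = -0.2308 + 0.2495i, |z|^2 = 0.1155
Iter 12: z = -0.2340 + 0.2529i, |z|^2 = 0.1187
Iter 13: z = -0.2342 + 0.2497i, |z|^2 = 0.1172
Iter 14: z = -0.2325 + 0.2511i, |z|^2 = 0.1171
Iter 15: z = -0.2340 + 0.2513i, |z|^2 = 0.1179
Iter 16: z = -0.2334 + 0.2504i, |z|^2 = 0.1172

Answer: 17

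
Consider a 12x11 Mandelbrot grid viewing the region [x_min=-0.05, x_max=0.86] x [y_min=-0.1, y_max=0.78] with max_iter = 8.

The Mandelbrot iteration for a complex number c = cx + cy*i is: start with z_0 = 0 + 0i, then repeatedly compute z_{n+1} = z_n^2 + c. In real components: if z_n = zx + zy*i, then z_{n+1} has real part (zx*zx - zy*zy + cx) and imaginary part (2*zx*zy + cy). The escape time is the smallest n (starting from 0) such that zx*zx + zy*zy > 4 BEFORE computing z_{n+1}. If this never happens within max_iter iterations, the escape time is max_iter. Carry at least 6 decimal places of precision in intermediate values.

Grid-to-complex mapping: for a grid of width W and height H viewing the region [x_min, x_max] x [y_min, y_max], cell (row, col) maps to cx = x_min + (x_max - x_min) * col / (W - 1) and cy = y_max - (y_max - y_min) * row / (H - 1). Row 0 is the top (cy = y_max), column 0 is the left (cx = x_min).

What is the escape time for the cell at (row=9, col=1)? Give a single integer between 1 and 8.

Answer: 8

Derivation:
z_0 = 0 + 0i, c = 0.0327 + -0.0120i
Iter 1: z = 0.0327 + -0.0120i, |z|^2 = 0.0012
Iter 2: z = 0.0337 + -0.0128i, |z|^2 = 0.0013
Iter 3: z = 0.0337 + -0.0129i, |z|^2 = 0.0013
Iter 4: z = 0.0337 + -0.0129i, |z|^2 = 0.0013
Iter 5: z = 0.0337 + -0.0129i, |z|^2 = 0.0013
Iter 6: z = 0.0337 + -0.0129i, |z|^2 = 0.0013
Iter 7: z = 0.0337 + -0.0129i, |z|^2 = 0.0013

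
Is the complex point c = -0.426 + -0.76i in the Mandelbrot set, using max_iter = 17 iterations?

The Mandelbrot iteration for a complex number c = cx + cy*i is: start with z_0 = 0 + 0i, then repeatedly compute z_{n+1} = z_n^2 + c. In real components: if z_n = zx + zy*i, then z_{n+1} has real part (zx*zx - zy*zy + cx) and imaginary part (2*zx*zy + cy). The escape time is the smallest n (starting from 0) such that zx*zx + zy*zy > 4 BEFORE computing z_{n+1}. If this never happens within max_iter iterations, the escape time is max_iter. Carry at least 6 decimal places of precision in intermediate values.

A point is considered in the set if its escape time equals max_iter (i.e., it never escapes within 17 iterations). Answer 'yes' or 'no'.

Answer: no

Derivation:
z_0 = 0 + 0i, c = -0.4260 + -0.7600i
Iter 1: z = -0.4260 + -0.7600i, |z|^2 = 0.7591
Iter 2: z = -0.8221 + -0.1125i, |z|^2 = 0.6885
Iter 3: z = 0.2372 + -0.5751i, |z|^2 = 0.3870
Iter 4: z = -0.7004 + -1.0328i, |z|^2 = 1.5573
Iter 5: z = -1.0022 + 0.6868i, |z|^2 = 1.4761
Iter 6: z = 0.1067 + -2.1367i, |z|^2 = 4.5768
Escaped at iteration 6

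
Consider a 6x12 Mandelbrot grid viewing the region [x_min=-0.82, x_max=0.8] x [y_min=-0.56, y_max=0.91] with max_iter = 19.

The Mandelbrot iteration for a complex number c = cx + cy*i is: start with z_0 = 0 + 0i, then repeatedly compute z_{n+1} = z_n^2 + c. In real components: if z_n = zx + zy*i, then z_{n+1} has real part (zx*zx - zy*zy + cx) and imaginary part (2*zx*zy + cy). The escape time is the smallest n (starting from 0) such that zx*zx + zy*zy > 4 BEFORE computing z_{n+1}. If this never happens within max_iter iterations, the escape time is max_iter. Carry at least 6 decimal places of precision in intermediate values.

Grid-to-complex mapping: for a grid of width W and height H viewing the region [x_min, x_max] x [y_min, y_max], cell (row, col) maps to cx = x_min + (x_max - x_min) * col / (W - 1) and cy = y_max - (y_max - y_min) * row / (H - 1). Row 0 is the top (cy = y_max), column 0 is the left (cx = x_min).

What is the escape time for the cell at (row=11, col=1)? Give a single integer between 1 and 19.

Answer: 19

Derivation:
z_0 = 0 + 0i, c = -0.4960 + -0.5600i
Iter 1: z = -0.4960 + -0.5600i, |z|^2 = 0.5596
Iter 2: z = -0.5636 + -0.0045i, |z|^2 = 0.3176
Iter 3: z = -0.1784 + -0.5550i, |z|^2 = 0.3398
Iter 4: z = -0.7721 + -0.3620i, |z|^2 = 0.7273
Iter 5: z = -0.0308 + -0.0010i, |z|^2 = 0.0010
Iter 6: z = -0.4951 + -0.5599i, |z|^2 = 0.5586
Iter 7: z = -0.5645 + -0.0056i, |z|^2 = 0.3186
Iter 8: z = -0.1774 + -0.5537i, |z|^2 = 0.3380
Iter 9: z = -0.7711 + -0.3635i, |z|^2 = 0.7267
Iter 10: z = -0.0336 + 0.0006i, |z|^2 = 0.0011
Iter 11: z = -0.4949 + -0.5600i, |z|^2 = 0.5585
Iter 12: z = -0.5647 + -0.0057i, |z|^2 = 0.3190
Iter 13: z = -0.1771 + -0.5536i, |z|^2 = 0.3378
Iter 14: z = -0.7711 + -0.3639i, |z|^2 = 0.7270
Iter 15: z = -0.0339 + 0.0012i, |z|^2 = 0.0012
Iter 16: z = -0.4949 + -0.5601i, |z|^2 = 0.5586
Iter 17: z = -0.5648 + -0.0057i, |z|^2 = 0.3190
Iter 18: z = -0.1770 + -0.5536i, |z|^2 = 0.3378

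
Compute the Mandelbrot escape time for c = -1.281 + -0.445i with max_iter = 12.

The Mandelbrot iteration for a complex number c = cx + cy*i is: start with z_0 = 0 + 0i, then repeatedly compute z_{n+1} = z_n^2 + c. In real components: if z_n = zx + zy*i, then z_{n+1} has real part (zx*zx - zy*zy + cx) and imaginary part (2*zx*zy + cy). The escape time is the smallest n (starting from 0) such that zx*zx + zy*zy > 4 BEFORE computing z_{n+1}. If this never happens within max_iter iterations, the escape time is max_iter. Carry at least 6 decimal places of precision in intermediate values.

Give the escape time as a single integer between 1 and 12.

z_0 = 0 + 0i, c = -1.2810 + -0.4450i
Iter 1: z = -1.2810 + -0.4450i, |z|^2 = 1.8390
Iter 2: z = 0.1619 + 0.6951i, |z|^2 = 0.5094
Iter 3: z = -1.7379 + -0.2199i, |z|^2 = 3.0687
Iter 4: z = 1.6910 + 0.3193i, |z|^2 = 2.9616
Iter 5: z = 1.4767 + 0.6348i, |z|^2 = 2.5836
Iter 6: z = 0.4966 + 1.4298i, |z|^2 = 2.2910
Iter 7: z = -3.0787 + 0.9752i, |z|^2 = 10.4293
Escaped at iteration 7

Answer: 7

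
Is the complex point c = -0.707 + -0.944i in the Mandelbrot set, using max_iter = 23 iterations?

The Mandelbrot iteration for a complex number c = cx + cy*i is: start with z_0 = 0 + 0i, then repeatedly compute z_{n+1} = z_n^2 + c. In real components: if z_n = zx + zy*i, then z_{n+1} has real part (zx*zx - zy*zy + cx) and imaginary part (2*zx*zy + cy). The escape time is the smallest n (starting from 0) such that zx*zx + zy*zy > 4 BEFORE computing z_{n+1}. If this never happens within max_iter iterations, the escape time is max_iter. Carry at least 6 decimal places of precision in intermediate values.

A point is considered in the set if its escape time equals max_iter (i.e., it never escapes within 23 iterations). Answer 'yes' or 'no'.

Answer: no

Derivation:
z_0 = 0 + 0i, c = -0.7070 + -0.9440i
Iter 1: z = -0.7070 + -0.9440i, |z|^2 = 1.3910
Iter 2: z = -1.0983 + 0.3908i, |z|^2 = 1.3590
Iter 3: z = 0.3465 + -1.8025i, |z|^2 = 3.3689
Iter 4: z = -3.8358 + -2.1931i, |z|^2 = 19.5229
Escaped at iteration 4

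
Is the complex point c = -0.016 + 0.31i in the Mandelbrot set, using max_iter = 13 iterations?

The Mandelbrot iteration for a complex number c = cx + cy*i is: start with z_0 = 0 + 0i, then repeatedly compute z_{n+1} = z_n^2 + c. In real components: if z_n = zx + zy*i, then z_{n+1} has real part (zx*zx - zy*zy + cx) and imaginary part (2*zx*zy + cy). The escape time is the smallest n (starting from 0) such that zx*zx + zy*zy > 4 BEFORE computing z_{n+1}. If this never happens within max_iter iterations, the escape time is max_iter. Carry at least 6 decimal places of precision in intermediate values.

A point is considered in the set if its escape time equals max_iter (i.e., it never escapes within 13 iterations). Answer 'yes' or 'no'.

Answer: yes

Derivation:
z_0 = 0 + 0i, c = -0.0160 + 0.3100i
Iter 1: z = -0.0160 + 0.3100i, |z|^2 = 0.0964
Iter 2: z = -0.1118 + 0.3001i, |z|^2 = 0.1026
Iter 3: z = -0.0935 + 0.2429i, |z|^2 = 0.0677
Iter 4: z = -0.0662 + 0.2646i, |z|^2 = 0.0744
Iter 5: z = -0.0816 + 0.2750i, |z|^2 = 0.0823
Iter 6: z = -0.0849 + 0.2651i, |z|^2 = 0.0775
Iter 7: z = -0.0791 + 0.2650i, |z|^2 = 0.0765
Iter 8: z = -0.0800 + 0.2681i, |z|^2 = 0.0783
Iter 9: z = -0.0815 + 0.2671i, |z|^2 = 0.0780
Iter 10: z = -0.0807 + 0.2665i, |z|^2 = 0.0775
Iter 11: z = -0.0805 + 0.2670i, |z|^2 = 0.0778
Iter 12: z = -0.0808 + 0.2670i, |z|^2 = 0.0778
Did not escape in 13 iterations → in set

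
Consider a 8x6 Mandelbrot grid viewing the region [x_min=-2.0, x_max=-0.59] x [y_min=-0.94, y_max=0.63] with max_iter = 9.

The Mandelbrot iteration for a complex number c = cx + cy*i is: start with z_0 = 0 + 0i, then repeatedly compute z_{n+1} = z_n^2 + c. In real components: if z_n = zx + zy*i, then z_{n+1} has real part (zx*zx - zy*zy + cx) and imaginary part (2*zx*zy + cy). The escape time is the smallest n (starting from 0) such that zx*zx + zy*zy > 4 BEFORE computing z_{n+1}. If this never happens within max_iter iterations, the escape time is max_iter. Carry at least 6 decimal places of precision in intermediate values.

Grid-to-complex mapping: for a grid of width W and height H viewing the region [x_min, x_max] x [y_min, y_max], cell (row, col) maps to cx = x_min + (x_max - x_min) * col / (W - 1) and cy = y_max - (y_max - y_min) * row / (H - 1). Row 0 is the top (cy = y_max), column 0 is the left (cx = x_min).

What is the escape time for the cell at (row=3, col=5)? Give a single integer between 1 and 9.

Answer: 9

Derivation:
z_0 = 0 + 0i, c = -0.9929 + -0.3120i
Iter 1: z = -0.9929 + -0.3120i, |z|^2 = 1.0831
Iter 2: z = -0.1044 + 0.3075i, |z|^2 = 0.1055
Iter 3: z = -1.0765 + -0.3762i, |z|^2 = 1.3005
Iter 4: z = 0.0245 + 0.4981i, |z|^2 = 0.2487
Iter 5: z = -1.2403 + -0.2876i, |z|^2 = 1.6211
Iter 6: z = 0.4628 + 0.4014i, |z|^2 = 0.3753
Iter 7: z = -0.9398 + 0.0596i, |z|^2 = 0.8867
Iter 8: z = -0.1133 + -0.4239i, |z|^2 = 0.1926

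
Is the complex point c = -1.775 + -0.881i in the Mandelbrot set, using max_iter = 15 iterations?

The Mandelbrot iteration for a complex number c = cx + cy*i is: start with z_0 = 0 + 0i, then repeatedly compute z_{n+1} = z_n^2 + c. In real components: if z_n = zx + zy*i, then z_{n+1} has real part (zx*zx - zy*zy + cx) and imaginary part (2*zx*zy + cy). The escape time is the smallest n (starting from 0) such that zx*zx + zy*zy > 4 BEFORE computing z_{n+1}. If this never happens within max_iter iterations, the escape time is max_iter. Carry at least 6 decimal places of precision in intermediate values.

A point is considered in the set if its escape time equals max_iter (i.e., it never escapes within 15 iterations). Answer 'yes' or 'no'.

Answer: no

Derivation:
z_0 = 0 + 0i, c = -1.7750 + -0.8810i
Iter 1: z = -1.7750 + -0.8810i, |z|^2 = 3.9268
Iter 2: z = 0.5995 + 2.2466i, |z|^2 = 5.4063
Escaped at iteration 2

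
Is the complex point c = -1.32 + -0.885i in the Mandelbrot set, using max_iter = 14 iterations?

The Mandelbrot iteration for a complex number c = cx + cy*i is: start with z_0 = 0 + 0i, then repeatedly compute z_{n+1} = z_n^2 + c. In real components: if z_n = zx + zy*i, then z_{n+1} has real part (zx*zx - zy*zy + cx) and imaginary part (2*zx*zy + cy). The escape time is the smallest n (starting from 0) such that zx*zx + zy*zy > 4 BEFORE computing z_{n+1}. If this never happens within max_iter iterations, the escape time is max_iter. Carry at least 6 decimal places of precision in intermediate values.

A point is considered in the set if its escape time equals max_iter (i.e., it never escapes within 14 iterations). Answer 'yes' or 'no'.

Answer: no

Derivation:
z_0 = 0 + 0i, c = -1.3200 + -0.8850i
Iter 1: z = -1.3200 + -0.8850i, |z|^2 = 2.5256
Iter 2: z = -0.3608 + 1.4514i, |z|^2 = 2.2368
Iter 3: z = -3.2964 + -1.9324i, |z|^2 = 14.6002
Escaped at iteration 3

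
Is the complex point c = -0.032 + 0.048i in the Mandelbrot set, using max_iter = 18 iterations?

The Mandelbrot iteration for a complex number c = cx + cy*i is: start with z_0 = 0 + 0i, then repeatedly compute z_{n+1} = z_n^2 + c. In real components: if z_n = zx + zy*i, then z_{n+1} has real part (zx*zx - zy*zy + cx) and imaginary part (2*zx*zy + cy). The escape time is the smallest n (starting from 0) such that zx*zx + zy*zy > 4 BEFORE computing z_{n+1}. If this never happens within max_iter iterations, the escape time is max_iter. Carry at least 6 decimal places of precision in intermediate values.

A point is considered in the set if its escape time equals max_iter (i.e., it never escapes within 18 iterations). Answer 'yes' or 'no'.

z_0 = 0 + 0i, c = -0.0320 + 0.0480i
Iter 1: z = -0.0320 + 0.0480i, |z|^2 = 0.0033
Iter 2: z = -0.0333 + 0.0449i, |z|^2 = 0.0031
Iter 3: z = -0.0329 + 0.0450i, |z|^2 = 0.0031
Iter 4: z = -0.0329 + 0.0450i, |z|^2 = 0.0031
Iter 5: z = -0.0329 + 0.0450i, |z|^2 = 0.0031
Iter 6: z = -0.0329 + 0.0450i, |z|^2 = 0.0031
Iter 7: z = -0.0329 + 0.0450i, |z|^2 = 0.0031
Iter 8: z = -0.0329 + 0.0450i, |z|^2 = 0.0031
Iter 9: z = -0.0329 + 0.0450i, |z|^2 = 0.0031
Iter 10: z = -0.0329 + 0.0450i, |z|^2 = 0.0031
Iter 11: z = -0.0329 + 0.0450i, |z|^2 = 0.0031
Iter 12: z = -0.0329 + 0.0450i, |z|^2 = 0.0031
Iter 13: z = -0.0329 + 0.0450i, |z|^2 = 0.0031
Iter 14: z = -0.0329 + 0.0450i, |z|^2 = 0.0031
Iter 15: z = -0.0329 + 0.0450i, |z|^2 = 0.0031
Iter 16: z = -0.0329 + 0.0450i, |z|^2 = 0.0031
Iter 17: z = -0.0329 + 0.0450i, |z|^2 = 0.0031
Did not escape in 18 iterations → in set

Answer: yes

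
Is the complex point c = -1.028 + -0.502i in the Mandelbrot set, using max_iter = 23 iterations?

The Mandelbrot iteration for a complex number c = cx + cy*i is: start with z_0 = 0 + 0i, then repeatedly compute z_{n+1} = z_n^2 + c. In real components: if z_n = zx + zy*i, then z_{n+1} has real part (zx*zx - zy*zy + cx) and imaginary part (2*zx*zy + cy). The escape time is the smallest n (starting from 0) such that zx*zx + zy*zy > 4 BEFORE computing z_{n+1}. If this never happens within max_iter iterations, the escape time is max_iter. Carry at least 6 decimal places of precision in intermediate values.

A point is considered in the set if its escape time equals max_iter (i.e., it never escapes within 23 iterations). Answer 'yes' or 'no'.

Answer: no

Derivation:
z_0 = 0 + 0i, c = -1.0280 + -0.5020i
Iter 1: z = -1.0280 + -0.5020i, |z|^2 = 1.3088
Iter 2: z = -0.2232 + 0.5301i, |z|^2 = 0.3308
Iter 3: z = -1.2592 + -0.7387i, |z|^2 = 2.1312
Iter 4: z = 0.0119 + 1.3582i, |z|^2 = 1.8450
Iter 5: z = -2.8727 + -0.4696i, |z|^2 = 8.4727
Escaped at iteration 5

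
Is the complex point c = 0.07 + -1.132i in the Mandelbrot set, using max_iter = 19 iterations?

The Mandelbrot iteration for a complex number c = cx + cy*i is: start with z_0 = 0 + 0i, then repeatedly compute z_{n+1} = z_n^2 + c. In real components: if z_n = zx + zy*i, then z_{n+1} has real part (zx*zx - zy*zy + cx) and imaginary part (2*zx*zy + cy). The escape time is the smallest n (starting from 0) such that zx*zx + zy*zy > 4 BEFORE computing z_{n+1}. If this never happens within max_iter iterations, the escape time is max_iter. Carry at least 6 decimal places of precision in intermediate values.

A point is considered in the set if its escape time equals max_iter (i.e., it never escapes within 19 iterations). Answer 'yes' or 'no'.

z_0 = 0 + 0i, c = 0.0700 + -1.1320i
Iter 1: z = 0.0700 + -1.1320i, |z|^2 = 1.2863
Iter 2: z = -1.2065 + -1.2905i, |z|^2 = 3.1210
Iter 3: z = -0.1396 + 1.9820i, |z|^2 = 3.9478
Iter 4: z = -3.8388 + -1.6855i, |z|^2 = 17.5773
Escaped at iteration 4

Answer: no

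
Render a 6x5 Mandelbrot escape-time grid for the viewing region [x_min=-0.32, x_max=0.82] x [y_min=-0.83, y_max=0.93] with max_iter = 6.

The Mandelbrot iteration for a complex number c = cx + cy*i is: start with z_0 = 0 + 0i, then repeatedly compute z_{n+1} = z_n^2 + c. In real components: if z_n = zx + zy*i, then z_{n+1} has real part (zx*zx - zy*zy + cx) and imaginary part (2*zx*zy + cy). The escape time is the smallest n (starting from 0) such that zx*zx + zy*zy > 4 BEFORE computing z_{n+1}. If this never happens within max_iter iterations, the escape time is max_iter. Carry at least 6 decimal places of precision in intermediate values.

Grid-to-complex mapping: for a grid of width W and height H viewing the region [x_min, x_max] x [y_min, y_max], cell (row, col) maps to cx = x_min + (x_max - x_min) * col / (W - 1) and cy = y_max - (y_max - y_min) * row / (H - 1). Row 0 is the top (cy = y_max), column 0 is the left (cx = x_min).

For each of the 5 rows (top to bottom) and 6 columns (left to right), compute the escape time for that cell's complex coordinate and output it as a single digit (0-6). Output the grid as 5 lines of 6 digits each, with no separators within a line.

(row=0, col=0): c = -0.3200 + 0.9300i → escape time 5
(row=0, col=1): c = -0.0920 + 0.9300i → escape time 6
(row=0, col=2): c = 0.1360 + 0.9300i → escape time 4
(row=0, col=3): c = 0.3640 + 0.9300i → escape time 3
(row=0, col=4): c = 0.5920 + 0.9300i → escape time 2
(row=0, col=5): c = 0.8200 + 0.9300i → escape time 2
(row=1, col=0): c = -0.3200 + 0.4900i → escape time 6
(row=1, col=1): c = -0.0920 + 0.4900i → escape time 6
(row=1, col=2): c = 0.1360 + 0.4900i → escape time 6
(row=1, col=3): c = 0.3640 + 0.4900i → escape time 6
(row=1, col=4): c = 0.5920 + 0.4900i → escape time 4
(row=1, col=5): c = 0.8200 + 0.4900i → escape time 3
(row=2, col=0): c = -0.3200 + 0.0500i → escape time 6
(row=2, col=1): c = -0.0920 + 0.0500i → escape time 6
(row=2, col=2): c = 0.1360 + 0.0500i → escape time 6
(row=2, col=3): c = 0.3640 + 0.0500i → escape time 6
(row=2, col=4): c = 0.5920 + 0.0500i → escape time 4
(row=2, col=5): c = 0.8200 + 0.0500i → escape time 3
(row=3, col=0): c = -0.3200 + -0.3900i → escape time 6
(row=3, col=1): c = -0.0920 + -0.3900i → escape time 6
(row=3, col=2): c = 0.1360 + -0.3900i → escape time 6
(row=3, col=3): c = 0.3640 + -0.3900i → escape time 6
(row=3, col=4): c = 0.5920 + -0.3900i → escape time 4
(row=3, col=5): c = 0.8200 + -0.3900i → escape time 3
(row=4, col=0): c = -0.3200 + -0.8300i → escape time 6
(row=4, col=1): c = -0.0920 + -0.8300i → escape time 6
(row=4, col=2): c = 0.1360 + -0.8300i → escape time 5
(row=4, col=3): c = 0.3640 + -0.8300i → escape time 4
(row=4, col=4): c = 0.5920 + -0.8300i → escape time 3
(row=4, col=5): c = 0.8200 + -0.8300i → escape time 2

Answer: 564322
666643
666643
666643
665432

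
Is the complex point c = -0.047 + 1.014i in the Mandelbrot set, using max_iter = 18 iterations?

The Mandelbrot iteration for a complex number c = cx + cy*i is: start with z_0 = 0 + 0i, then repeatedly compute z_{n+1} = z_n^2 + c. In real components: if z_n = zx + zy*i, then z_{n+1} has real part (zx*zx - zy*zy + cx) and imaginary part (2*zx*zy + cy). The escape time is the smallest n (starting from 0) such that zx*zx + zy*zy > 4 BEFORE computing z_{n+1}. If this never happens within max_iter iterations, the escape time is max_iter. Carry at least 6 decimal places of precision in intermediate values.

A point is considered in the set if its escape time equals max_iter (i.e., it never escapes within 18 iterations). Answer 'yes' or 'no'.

z_0 = 0 + 0i, c = -0.0470 + 1.0140i
Iter 1: z = -0.0470 + 1.0140i, |z|^2 = 1.0304
Iter 2: z = -1.0730 + 0.9187i, |z|^2 = 1.9953
Iter 3: z = 0.2603 + -0.9575i, |z|^2 = 0.9845
Iter 4: z = -0.8960 + 0.5155i, |z|^2 = 1.0685
Iter 5: z = 0.4900 + 0.0902i, |z|^2 = 0.2483
Iter 6: z = 0.1850 + 1.1024i, |z|^2 = 1.2496
Iter 7: z = -1.2282 + 1.4219i, |z|^2 = 3.5302
Iter 8: z = -0.5605 + -2.4787i, |z|^2 = 6.4579
Escaped at iteration 8

Answer: no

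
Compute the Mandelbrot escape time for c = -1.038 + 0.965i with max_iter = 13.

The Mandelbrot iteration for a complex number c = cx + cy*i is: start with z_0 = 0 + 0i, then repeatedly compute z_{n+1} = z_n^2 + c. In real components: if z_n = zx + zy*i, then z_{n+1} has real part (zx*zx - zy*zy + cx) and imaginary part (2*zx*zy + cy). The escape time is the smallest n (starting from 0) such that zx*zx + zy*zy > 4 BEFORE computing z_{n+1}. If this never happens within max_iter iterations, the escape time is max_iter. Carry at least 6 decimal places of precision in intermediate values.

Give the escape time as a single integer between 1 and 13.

Answer: 3

Derivation:
z_0 = 0 + 0i, c = -1.0380 + 0.9650i
Iter 1: z = -1.0380 + 0.9650i, |z|^2 = 2.0087
Iter 2: z = -0.8918 + -1.0383i, |z|^2 = 1.8734
Iter 3: z = -1.3209 + 2.8169i, |z|^2 = 9.6799
Escaped at iteration 3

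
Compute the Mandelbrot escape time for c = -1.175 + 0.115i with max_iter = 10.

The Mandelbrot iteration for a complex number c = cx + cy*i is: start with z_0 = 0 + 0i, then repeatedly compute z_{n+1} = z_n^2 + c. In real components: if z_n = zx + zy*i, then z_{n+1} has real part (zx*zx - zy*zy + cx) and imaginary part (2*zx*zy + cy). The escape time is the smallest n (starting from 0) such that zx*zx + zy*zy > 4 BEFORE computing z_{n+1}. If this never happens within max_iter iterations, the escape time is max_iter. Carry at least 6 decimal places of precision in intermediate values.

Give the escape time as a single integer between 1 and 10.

z_0 = 0 + 0i, c = -1.1750 + 0.1150i
Iter 1: z = -1.1750 + 0.1150i, |z|^2 = 1.3939
Iter 2: z = 0.1924 + -0.1553i, |z|^2 = 0.0611
Iter 3: z = -1.1621 + 0.0553i, |z|^2 = 1.3535
Iter 4: z = 0.1724 + -0.0134i, |z|^2 = 0.0299
Iter 5: z = -1.1455 + 0.1104i, |z|^2 = 1.3243
Iter 6: z = 0.1249 + -0.1378i, |z|^2 = 0.0346
Iter 7: z = -1.1784 + 0.0806i, |z|^2 = 1.3951
Iter 8: z = 0.2071 + -0.0749i, |z|^2 = 0.0485
Iter 9: z = -1.1377 + 0.0840i, |z|^2 = 1.3014

Answer: 10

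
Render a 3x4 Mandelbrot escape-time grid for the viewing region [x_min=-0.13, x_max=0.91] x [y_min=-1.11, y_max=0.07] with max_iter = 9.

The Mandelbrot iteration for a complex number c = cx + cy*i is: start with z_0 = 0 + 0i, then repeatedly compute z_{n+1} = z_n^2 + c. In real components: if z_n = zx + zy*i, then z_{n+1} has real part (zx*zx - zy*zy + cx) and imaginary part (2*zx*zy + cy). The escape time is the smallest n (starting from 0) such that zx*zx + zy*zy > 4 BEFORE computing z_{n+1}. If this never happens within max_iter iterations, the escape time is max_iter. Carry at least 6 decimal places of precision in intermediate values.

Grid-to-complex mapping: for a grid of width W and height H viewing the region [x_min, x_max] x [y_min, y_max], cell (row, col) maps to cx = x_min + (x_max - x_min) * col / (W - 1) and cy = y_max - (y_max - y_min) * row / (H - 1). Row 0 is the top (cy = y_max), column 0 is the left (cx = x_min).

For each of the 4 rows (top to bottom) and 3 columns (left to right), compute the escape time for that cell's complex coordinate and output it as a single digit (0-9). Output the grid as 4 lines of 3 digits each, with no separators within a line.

Answer: 983
993
952
522

Derivation:
(row=0, col=0): c = -0.1300 + 0.0700i → escape time 9
(row=0, col=1): c = 0.3900 + 0.0700i → escape time 8
(row=0, col=2): c = 0.9100 + 0.0700i → escape time 3
(row=1, col=0): c = -0.1300 + -0.3233i → escape time 9
(row=1, col=1): c = 0.3900 + -0.3233i → escape time 9
(row=1, col=2): c = 0.9100 + -0.3233i → escape time 3
(row=2, col=0): c = -0.1300 + -0.7167i → escape time 9
(row=2, col=1): c = 0.3900 + -0.7167i → escape time 5
(row=2, col=2): c = 0.9100 + -0.7167i → escape time 2
(row=3, col=0): c = -0.1300 + -1.1100i → escape time 5
(row=3, col=1): c = 0.3900 + -1.1100i → escape time 2
(row=3, col=2): c = 0.9100 + -1.1100i → escape time 2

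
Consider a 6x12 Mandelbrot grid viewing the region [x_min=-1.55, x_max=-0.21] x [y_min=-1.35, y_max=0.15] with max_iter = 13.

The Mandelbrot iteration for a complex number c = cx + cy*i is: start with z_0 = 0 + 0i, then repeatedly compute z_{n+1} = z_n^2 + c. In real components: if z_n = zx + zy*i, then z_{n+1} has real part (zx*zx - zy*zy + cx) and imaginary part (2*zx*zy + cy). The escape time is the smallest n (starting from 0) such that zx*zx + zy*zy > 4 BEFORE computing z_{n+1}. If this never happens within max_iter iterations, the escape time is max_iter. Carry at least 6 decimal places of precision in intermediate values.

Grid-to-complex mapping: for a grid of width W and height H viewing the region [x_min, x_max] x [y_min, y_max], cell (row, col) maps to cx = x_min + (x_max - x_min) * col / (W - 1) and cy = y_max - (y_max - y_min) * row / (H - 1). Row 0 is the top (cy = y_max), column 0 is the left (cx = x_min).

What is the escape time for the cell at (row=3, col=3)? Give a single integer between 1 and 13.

Answer: 13

Derivation:
z_0 = 0 + 0i, c = -0.7460 + -0.2591i
Iter 1: z = -0.7460 + -0.2591i, |z|^2 = 0.6236
Iter 2: z = -0.2566 + 0.1275i, |z|^2 = 0.0821
Iter 3: z = -0.6964 + -0.3245i, |z|^2 = 0.5903
Iter 4: z = -0.3663 + 0.1929i, |z|^2 = 0.1714
Iter 5: z = -0.6490 + -0.4004i, |z|^2 = 0.5815
Iter 6: z = -0.4851 + 0.2607i, |z|^2 = 0.3033
Iter 7: z = -0.5786 + -0.5120i, |z|^2 = 0.5969
Iter 8: z = -0.6734 + 0.3334i, |z|^2 = 0.5646
Iter 9: z = -0.4037 + -0.7081i, |z|^2 = 0.6643
Iter 10: z = -1.0844 + 0.3126i, |z|^2 = 1.2736
Iter 11: z = 0.3321 + -0.9371i, |z|^2 = 0.9884
Iter 12: z = -1.5138 + -0.8815i, |z|^2 = 3.0687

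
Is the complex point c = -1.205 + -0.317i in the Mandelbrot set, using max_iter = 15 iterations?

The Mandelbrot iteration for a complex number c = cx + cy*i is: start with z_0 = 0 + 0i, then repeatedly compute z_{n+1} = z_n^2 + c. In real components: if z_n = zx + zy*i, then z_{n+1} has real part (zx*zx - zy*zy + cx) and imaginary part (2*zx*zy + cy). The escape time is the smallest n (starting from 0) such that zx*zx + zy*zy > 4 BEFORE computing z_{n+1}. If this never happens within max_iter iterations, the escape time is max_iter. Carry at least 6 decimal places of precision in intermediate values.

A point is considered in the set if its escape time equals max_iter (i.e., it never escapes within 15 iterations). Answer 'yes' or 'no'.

z_0 = 0 + 0i, c = -1.2050 + -0.3170i
Iter 1: z = -1.2050 + -0.3170i, |z|^2 = 1.5525
Iter 2: z = 0.1465 + 0.4470i, |z|^2 = 0.2213
Iter 3: z = -1.3833 + -0.1860i, |z|^2 = 1.9481
Iter 4: z = 0.6739 + 0.1976i, |z|^2 = 0.4933
Iter 5: z = -0.7898 + -0.0506i, |z|^2 = 0.6264
Iter 6: z = -0.5837 + -0.2370i, |z|^2 = 0.3969
Iter 7: z = -0.9204 + -0.0403i, |z|^2 = 0.8488
Iter 8: z = -0.3594 + -0.2428i, |z|^2 = 0.1881
Iter 9: z = -1.1348 + -0.1425i, |z|^2 = 1.3080
Iter 10: z = 0.0624 + 0.0064i, |z|^2 = 0.0039
Iter 11: z = -1.2012 + -0.3162i, |z|^2 = 1.5427
Iter 12: z = 0.1378 + 0.4426i, |z|^2 = 0.2149
Iter 13: z = -1.3819 + -0.1950i, |z|^2 = 1.9477
Iter 14: z = 0.6667 + 0.2220i, |z|^2 = 0.4937
Did not escape in 15 iterations → in set

Answer: yes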